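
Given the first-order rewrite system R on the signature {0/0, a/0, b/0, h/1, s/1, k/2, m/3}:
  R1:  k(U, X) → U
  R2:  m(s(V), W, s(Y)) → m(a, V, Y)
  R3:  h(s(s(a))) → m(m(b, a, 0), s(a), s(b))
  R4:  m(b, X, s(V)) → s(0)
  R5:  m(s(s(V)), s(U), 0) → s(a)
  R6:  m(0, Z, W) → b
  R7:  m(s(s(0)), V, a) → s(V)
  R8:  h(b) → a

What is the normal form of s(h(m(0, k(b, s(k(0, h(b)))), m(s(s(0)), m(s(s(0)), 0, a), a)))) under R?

s(a)

1. s(h(m(0, k(b, s(k(0, h(b)))), m(s(s(0)), m(s(s(0)), 0, a), a))))  →  s(h(b))   [R6 at 1.1]
2. s(h(b))  →  s(a)   [R8 at 1]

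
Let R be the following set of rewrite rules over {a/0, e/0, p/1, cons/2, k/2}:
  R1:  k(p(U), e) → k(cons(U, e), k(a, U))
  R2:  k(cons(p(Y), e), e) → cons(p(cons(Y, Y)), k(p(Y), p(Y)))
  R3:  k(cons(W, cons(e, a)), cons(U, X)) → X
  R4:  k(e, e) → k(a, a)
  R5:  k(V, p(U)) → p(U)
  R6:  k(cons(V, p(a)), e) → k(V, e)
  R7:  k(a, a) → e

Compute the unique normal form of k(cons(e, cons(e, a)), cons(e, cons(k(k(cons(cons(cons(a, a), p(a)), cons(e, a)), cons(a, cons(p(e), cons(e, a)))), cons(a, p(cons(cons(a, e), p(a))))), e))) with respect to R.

1. k(cons(e, cons(e, a)), cons(e, cons(k(k(cons(cons(cons(a, a), p(a)), cons(e, a)), cons(a, cons(p(e), cons(e, a)))), cons(a, p(cons(cons(a, e), p(a))))), e)))  →  cons(k(k(cons(cons(cons(a, a), p(a)), cons(e, a)), cons(a, cons(p(e), cons(e, a)))), cons(a, p(cons(cons(a, e), p(a))))), e)   [R3 at ε]
2. cons(k(k(cons(cons(cons(a, a), p(a)), cons(e, a)), cons(a, cons(p(e), cons(e, a)))), cons(a, p(cons(cons(a, e), p(a))))), e)  →  cons(k(cons(p(e), cons(e, a)), cons(a, p(cons(cons(a, e), p(a))))), e)   [R3 at 1.1]
3. cons(k(cons(p(e), cons(e, a)), cons(a, p(cons(cons(a, e), p(a))))), e)  →  cons(p(cons(cons(a, e), p(a))), e)   [R3 at 1]

cons(p(cons(cons(a, e), p(a))), e)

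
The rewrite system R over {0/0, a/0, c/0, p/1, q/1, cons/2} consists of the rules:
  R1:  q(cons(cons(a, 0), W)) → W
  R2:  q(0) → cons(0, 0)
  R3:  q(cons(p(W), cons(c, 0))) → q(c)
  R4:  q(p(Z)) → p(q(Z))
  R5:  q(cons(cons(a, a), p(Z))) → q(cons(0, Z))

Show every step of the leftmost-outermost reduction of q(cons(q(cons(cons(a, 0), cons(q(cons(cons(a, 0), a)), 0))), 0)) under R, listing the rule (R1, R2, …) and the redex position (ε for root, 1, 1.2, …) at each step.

1. q(cons(q(cons(cons(a, 0), cons(q(cons(cons(a, 0), a)), 0))), 0))  →  q(cons(cons(q(cons(cons(a, 0), a)), 0), 0))   [R1 at 1.1]
2. q(cons(cons(q(cons(cons(a, 0), a)), 0), 0))  →  q(cons(cons(a, 0), 0))   [R1 at 1.1.1]
3. q(cons(cons(a, 0), 0))  →  0   [R1 at ε]

0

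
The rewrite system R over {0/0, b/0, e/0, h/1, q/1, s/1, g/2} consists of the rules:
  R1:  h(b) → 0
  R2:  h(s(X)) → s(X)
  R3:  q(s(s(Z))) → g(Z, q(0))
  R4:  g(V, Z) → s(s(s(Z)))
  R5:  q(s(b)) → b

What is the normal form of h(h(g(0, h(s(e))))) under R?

s(s(s(s(e))))

1. h(h(g(0, h(s(e)))))  →  h(h(s(s(s(h(s(e)))))))   [R4 at 1.1]
2. h(h(s(s(s(h(s(e)))))))  →  h(s(s(s(h(s(e))))))   [R2 at 1]
3. h(s(s(s(h(s(e))))))  →  s(s(s(h(s(e)))))   [R2 at ε]
4. s(s(s(h(s(e)))))  →  s(s(s(s(e))))   [R2 at 1.1.1]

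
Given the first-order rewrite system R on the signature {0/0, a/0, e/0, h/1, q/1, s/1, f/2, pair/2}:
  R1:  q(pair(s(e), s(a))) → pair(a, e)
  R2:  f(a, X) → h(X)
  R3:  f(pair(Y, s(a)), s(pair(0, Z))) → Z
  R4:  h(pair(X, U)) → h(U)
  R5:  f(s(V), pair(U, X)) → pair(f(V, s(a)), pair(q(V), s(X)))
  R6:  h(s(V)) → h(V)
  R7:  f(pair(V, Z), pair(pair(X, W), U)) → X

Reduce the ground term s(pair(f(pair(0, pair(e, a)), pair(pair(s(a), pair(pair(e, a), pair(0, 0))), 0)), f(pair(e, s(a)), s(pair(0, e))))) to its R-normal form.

1. s(pair(f(pair(0, pair(e, a)), pair(pair(s(a), pair(pair(e, a), pair(0, 0))), 0)), f(pair(e, s(a)), s(pair(0, e)))))  →  s(pair(s(a), f(pair(e, s(a)), s(pair(0, e)))))   [R7 at 1.1]
2. s(pair(s(a), f(pair(e, s(a)), s(pair(0, e)))))  →  s(pair(s(a), e))   [R3 at 1.2]

s(pair(s(a), e))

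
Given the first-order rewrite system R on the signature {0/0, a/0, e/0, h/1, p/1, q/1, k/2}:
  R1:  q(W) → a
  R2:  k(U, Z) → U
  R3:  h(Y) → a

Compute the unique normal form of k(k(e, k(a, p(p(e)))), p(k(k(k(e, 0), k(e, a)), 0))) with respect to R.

e

1. k(k(e, k(a, p(p(e)))), p(k(k(k(e, 0), k(e, a)), 0)))  →  k(e, k(a, p(p(e))))   [R2 at ε]
2. k(e, k(a, p(p(e))))  →  e   [R2 at ε]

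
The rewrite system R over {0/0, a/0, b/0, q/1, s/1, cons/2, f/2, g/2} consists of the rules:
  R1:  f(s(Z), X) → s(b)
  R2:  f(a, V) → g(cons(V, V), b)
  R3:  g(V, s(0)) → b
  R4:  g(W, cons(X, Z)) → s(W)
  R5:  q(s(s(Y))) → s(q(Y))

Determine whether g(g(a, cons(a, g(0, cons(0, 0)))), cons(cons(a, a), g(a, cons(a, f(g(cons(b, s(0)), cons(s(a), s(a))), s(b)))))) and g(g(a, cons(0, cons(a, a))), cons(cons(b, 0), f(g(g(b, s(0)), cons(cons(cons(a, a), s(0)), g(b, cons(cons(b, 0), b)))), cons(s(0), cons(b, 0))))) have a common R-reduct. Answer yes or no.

Reduce t₁ = g(g(a, cons(a, g(0, cons(0, 0)))), cons(cons(a, a), g(a, cons(a, f(g(cons(b, s(0)), cons(s(a), s(a))), s(b)))))):
1. g(g(a, cons(a, g(0, cons(0, 0)))), cons(cons(a, a), g(a, cons(a, f(g(cons(b, s(0)), cons(s(a), s(a))), s(b))))))  →  s(g(a, cons(a, g(0, cons(0, 0)))))   [R4 at ε]
2. s(g(a, cons(a, g(0, cons(0, 0)))))  →  s(s(a))   [R4 at 1]

Reduce t₂ = g(g(a, cons(0, cons(a, a))), cons(cons(b, 0), f(g(g(b, s(0)), cons(cons(cons(a, a), s(0)), g(b, cons(cons(b, 0), b)))), cons(s(0), cons(b, 0))))):
1. g(g(a, cons(0, cons(a, a))), cons(cons(b, 0), f(g(g(b, s(0)), cons(cons(cons(a, a), s(0)), g(b, cons(cons(b, 0), b)))), cons(s(0), cons(b, 0)))))  →  s(g(a, cons(0, cons(a, a))))   [R4 at ε]
2. s(g(a, cons(0, cons(a, a))))  →  s(s(a))   [R4 at 1]

yes — NF(t₁) = s(s(a)), NF(t₂) = s(s(a))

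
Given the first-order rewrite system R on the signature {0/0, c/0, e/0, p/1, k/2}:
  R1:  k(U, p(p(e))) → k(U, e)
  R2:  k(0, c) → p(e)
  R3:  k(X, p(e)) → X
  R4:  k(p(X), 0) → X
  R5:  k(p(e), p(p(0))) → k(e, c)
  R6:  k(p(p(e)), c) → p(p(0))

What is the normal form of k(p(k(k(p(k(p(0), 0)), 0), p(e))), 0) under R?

0

1. k(p(k(k(p(k(p(0), 0)), 0), p(e))), 0)  →  k(k(p(k(p(0), 0)), 0), p(e))   [R4 at ε]
2. k(k(p(k(p(0), 0)), 0), p(e))  →  k(p(k(p(0), 0)), 0)   [R3 at ε]
3. k(p(k(p(0), 0)), 0)  →  k(p(0), 0)   [R4 at ε]
4. k(p(0), 0)  →  0   [R4 at ε]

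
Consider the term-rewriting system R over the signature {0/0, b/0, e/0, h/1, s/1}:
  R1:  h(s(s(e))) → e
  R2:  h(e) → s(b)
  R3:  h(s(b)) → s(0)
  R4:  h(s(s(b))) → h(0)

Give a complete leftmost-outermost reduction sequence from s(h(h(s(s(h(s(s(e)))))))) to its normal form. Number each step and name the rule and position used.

1. s(h(h(s(s(h(s(s(e))))))))  →  s(h(h(s(s(e)))))   [R1 at 1.1.1.1.1]
2. s(h(h(s(s(e)))))  →  s(h(e))   [R1 at 1.1]
3. s(h(e))  →  s(s(b))   [R2 at 1]

s(s(b))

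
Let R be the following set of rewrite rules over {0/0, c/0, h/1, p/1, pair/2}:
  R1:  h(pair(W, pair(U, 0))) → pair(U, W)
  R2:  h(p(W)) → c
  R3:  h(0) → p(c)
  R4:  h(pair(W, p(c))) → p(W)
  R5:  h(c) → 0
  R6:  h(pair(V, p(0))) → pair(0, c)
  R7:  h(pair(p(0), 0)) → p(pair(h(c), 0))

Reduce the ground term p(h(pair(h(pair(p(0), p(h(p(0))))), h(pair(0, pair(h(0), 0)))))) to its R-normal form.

p(pair(p(c), p(p(0))))

1. p(h(pair(h(pair(p(0), p(h(p(0))))), h(pair(0, pair(h(0), 0))))))  →  p(h(pair(h(pair(p(0), p(c))), h(pair(0, pair(h(0), 0))))))   [R2 at 1.1.1.1.2.1]
2. p(h(pair(h(pair(p(0), p(c))), h(pair(0, pair(h(0), 0))))))  →  p(h(pair(p(p(0)), h(pair(0, pair(h(0), 0))))))   [R4 at 1.1.1]
3. p(h(pair(p(p(0)), h(pair(0, pair(h(0), 0))))))  →  p(h(pair(p(p(0)), pair(h(0), 0))))   [R1 at 1.1.2]
4. p(h(pair(p(p(0)), pair(h(0), 0))))  →  p(pair(h(0), p(p(0))))   [R1 at 1]
5. p(pair(h(0), p(p(0))))  →  p(pair(p(c), p(p(0))))   [R3 at 1.1]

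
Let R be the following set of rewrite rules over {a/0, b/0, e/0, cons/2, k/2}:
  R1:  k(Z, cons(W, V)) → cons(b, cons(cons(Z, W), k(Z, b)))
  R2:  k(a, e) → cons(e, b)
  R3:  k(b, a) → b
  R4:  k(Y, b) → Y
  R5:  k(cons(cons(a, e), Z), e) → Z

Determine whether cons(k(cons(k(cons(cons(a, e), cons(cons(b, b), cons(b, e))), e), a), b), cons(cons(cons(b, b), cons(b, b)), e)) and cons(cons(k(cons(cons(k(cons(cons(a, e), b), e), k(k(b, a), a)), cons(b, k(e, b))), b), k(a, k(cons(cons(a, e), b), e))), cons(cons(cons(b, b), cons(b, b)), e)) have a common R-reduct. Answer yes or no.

Reduce t₁ = cons(k(cons(k(cons(cons(a, e), cons(cons(b, b), cons(b, e))), e), a), b), cons(cons(cons(b, b), cons(b, b)), e)):
1. cons(k(cons(k(cons(cons(a, e), cons(cons(b, b), cons(b, e))), e), a), b), cons(cons(cons(b, b), cons(b, b)), e))  →  cons(cons(k(cons(cons(a, e), cons(cons(b, b), cons(b, e))), e), a), cons(cons(cons(b, b), cons(b, b)), e))   [R4 at 1]
2. cons(cons(k(cons(cons(a, e), cons(cons(b, b), cons(b, e))), e), a), cons(cons(cons(b, b), cons(b, b)), e))  →  cons(cons(cons(cons(b, b), cons(b, e)), a), cons(cons(cons(b, b), cons(b, b)), e))   [R5 at 1.1]

Reduce t₂ = cons(cons(k(cons(cons(k(cons(cons(a, e), b), e), k(k(b, a), a)), cons(b, k(e, b))), b), k(a, k(cons(cons(a, e), b), e))), cons(cons(cons(b, b), cons(b, b)), e)):
1. cons(cons(k(cons(cons(k(cons(cons(a, e), b), e), k(k(b, a), a)), cons(b, k(e, b))), b), k(a, k(cons(cons(a, e), b), e))), cons(cons(cons(b, b), cons(b, b)), e))  →  cons(cons(cons(cons(k(cons(cons(a, e), b), e), k(k(b, a), a)), cons(b, k(e, b))), k(a, k(cons(cons(a, e), b), e))), cons(cons(cons(b, b), cons(b, b)), e))   [R4 at 1.1]
2. cons(cons(cons(cons(k(cons(cons(a, e), b), e), k(k(b, a), a)), cons(b, k(e, b))), k(a, k(cons(cons(a, e), b), e))), cons(cons(cons(b, b), cons(b, b)), e))  →  cons(cons(cons(cons(b, k(k(b, a), a)), cons(b, k(e, b))), k(a, k(cons(cons(a, e), b), e))), cons(cons(cons(b, b), cons(b, b)), e))   [R5 at 1.1.1.1]
3. cons(cons(cons(cons(b, k(k(b, a), a)), cons(b, k(e, b))), k(a, k(cons(cons(a, e), b), e))), cons(cons(cons(b, b), cons(b, b)), e))  →  cons(cons(cons(cons(b, k(b, a)), cons(b, k(e, b))), k(a, k(cons(cons(a, e), b), e))), cons(cons(cons(b, b), cons(b, b)), e))   [R3 at 1.1.1.2.1]
4. cons(cons(cons(cons(b, k(b, a)), cons(b, k(e, b))), k(a, k(cons(cons(a, e), b), e))), cons(cons(cons(b, b), cons(b, b)), e))  →  cons(cons(cons(cons(b, b), cons(b, k(e, b))), k(a, k(cons(cons(a, e), b), e))), cons(cons(cons(b, b), cons(b, b)), e))   [R3 at 1.1.1.2]
5. cons(cons(cons(cons(b, b), cons(b, k(e, b))), k(a, k(cons(cons(a, e), b), e))), cons(cons(cons(b, b), cons(b, b)), e))  →  cons(cons(cons(cons(b, b), cons(b, e)), k(a, k(cons(cons(a, e), b), e))), cons(cons(cons(b, b), cons(b, b)), e))   [R4 at 1.1.2.2]
6. cons(cons(cons(cons(b, b), cons(b, e)), k(a, k(cons(cons(a, e), b), e))), cons(cons(cons(b, b), cons(b, b)), e))  →  cons(cons(cons(cons(b, b), cons(b, e)), k(a, b)), cons(cons(cons(b, b), cons(b, b)), e))   [R5 at 1.2.2]
7. cons(cons(cons(cons(b, b), cons(b, e)), k(a, b)), cons(cons(cons(b, b), cons(b, b)), e))  →  cons(cons(cons(cons(b, b), cons(b, e)), a), cons(cons(cons(b, b), cons(b, b)), e))   [R4 at 1.2]

yes — NF(t₁) = cons(cons(cons(cons(b, b), cons(b, e)), a), cons(cons(cons(b, b), cons(b, b)), e)), NF(t₂) = cons(cons(cons(cons(b, b), cons(b, e)), a), cons(cons(cons(b, b), cons(b, b)), e))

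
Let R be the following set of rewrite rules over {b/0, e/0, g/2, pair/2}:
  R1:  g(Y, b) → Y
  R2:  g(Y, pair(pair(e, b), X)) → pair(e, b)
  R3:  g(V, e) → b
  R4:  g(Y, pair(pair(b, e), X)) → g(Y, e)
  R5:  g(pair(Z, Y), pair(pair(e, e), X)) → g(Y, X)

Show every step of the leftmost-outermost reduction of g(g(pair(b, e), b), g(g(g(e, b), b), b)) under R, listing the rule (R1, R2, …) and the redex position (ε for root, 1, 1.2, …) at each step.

b

1. g(g(pair(b, e), b), g(g(g(e, b), b), b))  →  g(pair(b, e), g(g(g(e, b), b), b))   [R1 at 1]
2. g(pair(b, e), g(g(g(e, b), b), b))  →  g(pair(b, e), g(g(e, b), b))   [R1 at 2]
3. g(pair(b, e), g(g(e, b), b))  →  g(pair(b, e), g(e, b))   [R1 at 2]
4. g(pair(b, e), g(e, b))  →  g(pair(b, e), e)   [R1 at 2]
5. g(pair(b, e), e)  →  b   [R3 at ε]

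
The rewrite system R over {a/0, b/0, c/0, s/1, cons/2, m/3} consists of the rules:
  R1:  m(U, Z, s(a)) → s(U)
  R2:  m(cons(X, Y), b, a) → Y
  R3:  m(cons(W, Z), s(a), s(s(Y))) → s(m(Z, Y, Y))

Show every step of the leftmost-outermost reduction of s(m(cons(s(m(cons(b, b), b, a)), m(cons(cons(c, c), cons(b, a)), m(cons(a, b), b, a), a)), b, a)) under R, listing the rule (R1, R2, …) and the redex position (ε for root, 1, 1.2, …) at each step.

1. s(m(cons(s(m(cons(b, b), b, a)), m(cons(cons(c, c), cons(b, a)), m(cons(a, b), b, a), a)), b, a))  →  s(m(cons(cons(c, c), cons(b, a)), m(cons(a, b), b, a), a))   [R2 at 1]
2. s(m(cons(cons(c, c), cons(b, a)), m(cons(a, b), b, a), a))  →  s(m(cons(cons(c, c), cons(b, a)), b, a))   [R2 at 1.2]
3. s(m(cons(cons(c, c), cons(b, a)), b, a))  →  s(cons(b, a))   [R2 at 1]

s(cons(b, a))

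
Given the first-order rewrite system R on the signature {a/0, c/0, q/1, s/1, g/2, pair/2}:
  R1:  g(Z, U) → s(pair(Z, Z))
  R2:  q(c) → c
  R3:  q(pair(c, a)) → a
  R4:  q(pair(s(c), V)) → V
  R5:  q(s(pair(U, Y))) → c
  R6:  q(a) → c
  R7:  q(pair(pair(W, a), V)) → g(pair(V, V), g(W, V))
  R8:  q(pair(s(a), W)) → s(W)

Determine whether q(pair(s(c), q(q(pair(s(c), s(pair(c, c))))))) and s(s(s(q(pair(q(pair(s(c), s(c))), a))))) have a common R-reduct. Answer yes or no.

Reduce t₁ = q(pair(s(c), q(q(pair(s(c), s(pair(c, c))))))):
1. q(pair(s(c), q(q(pair(s(c), s(pair(c, c)))))))  →  q(q(pair(s(c), s(pair(c, c)))))   [R4 at ε]
2. q(q(pair(s(c), s(pair(c, c)))))  →  q(s(pair(c, c)))   [R4 at 1]
3. q(s(pair(c, c)))  →  c   [R5 at ε]

Reduce t₂ = s(s(s(q(pair(q(pair(s(c), s(c))), a))))):
1. s(s(s(q(pair(q(pair(s(c), s(c))), a)))))  →  s(s(s(q(pair(s(c), a)))))   [R4 at 1.1.1.1.1]
2. s(s(s(q(pair(s(c), a)))))  →  s(s(s(a)))   [R4 at 1.1.1]

no — NF(t₁) = c, NF(t₂) = s(s(s(a)))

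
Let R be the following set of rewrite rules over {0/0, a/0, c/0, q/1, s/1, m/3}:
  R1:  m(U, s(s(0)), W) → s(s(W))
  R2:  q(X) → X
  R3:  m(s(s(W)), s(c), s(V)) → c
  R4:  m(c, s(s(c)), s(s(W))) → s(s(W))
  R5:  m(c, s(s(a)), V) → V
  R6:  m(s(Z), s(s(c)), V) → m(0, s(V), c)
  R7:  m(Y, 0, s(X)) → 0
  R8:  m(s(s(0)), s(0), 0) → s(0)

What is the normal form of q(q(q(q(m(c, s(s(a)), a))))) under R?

1. q(q(q(q(m(c, s(s(a)), a)))))  →  q(q(q(m(c, s(s(a)), a))))   [R2 at ε]
2. q(q(q(m(c, s(s(a)), a))))  →  q(q(m(c, s(s(a)), a)))   [R2 at ε]
3. q(q(m(c, s(s(a)), a)))  →  q(m(c, s(s(a)), a))   [R2 at ε]
4. q(m(c, s(s(a)), a))  →  m(c, s(s(a)), a)   [R2 at ε]
5. m(c, s(s(a)), a)  →  a   [R5 at ε]

a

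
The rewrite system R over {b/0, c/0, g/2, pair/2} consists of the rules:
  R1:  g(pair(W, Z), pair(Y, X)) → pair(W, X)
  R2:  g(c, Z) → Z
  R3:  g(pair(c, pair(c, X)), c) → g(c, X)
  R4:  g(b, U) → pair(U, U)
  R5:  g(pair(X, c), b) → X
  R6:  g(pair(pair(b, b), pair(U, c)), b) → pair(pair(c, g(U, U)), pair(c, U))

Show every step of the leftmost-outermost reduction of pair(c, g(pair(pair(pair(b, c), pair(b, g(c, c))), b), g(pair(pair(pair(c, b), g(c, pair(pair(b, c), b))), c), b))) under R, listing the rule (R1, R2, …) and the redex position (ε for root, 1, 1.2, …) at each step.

1. pair(c, g(pair(pair(pair(b, c), pair(b, g(c, c))), b), g(pair(pair(pair(c, b), g(c, pair(pair(b, c), b))), c), b)))  →  pair(c, g(pair(pair(pair(b, c), pair(b, c)), b), g(pair(pair(pair(c, b), g(c, pair(pair(b, c), b))), c), b)))   [R2 at 2.1.1.2.2]
2. pair(c, g(pair(pair(pair(b, c), pair(b, c)), b), g(pair(pair(pair(c, b), g(c, pair(pair(b, c), b))), c), b)))  →  pair(c, g(pair(pair(pair(b, c), pair(b, c)), b), pair(pair(c, b), g(c, pair(pair(b, c), b)))))   [R5 at 2.2]
3. pair(c, g(pair(pair(pair(b, c), pair(b, c)), b), pair(pair(c, b), g(c, pair(pair(b, c), b)))))  →  pair(c, pair(pair(pair(b, c), pair(b, c)), g(c, pair(pair(b, c), b))))   [R1 at 2]
4. pair(c, pair(pair(pair(b, c), pair(b, c)), g(c, pair(pair(b, c), b))))  →  pair(c, pair(pair(pair(b, c), pair(b, c)), pair(pair(b, c), b)))   [R2 at 2.2]

pair(c, pair(pair(pair(b, c), pair(b, c)), pair(pair(b, c), b)))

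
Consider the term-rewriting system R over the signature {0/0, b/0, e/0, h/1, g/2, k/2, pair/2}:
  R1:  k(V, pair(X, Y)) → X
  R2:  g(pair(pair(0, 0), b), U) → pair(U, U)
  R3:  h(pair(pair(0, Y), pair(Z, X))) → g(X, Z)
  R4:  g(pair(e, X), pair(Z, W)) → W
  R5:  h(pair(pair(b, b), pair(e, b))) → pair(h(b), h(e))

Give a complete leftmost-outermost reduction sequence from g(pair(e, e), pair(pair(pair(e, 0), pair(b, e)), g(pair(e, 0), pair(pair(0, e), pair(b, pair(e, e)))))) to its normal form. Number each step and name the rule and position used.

pair(b, pair(e, e))

1. g(pair(e, e), pair(pair(pair(e, 0), pair(b, e)), g(pair(e, 0), pair(pair(0, e), pair(b, pair(e, e))))))  →  g(pair(e, 0), pair(pair(0, e), pair(b, pair(e, e))))   [R4 at ε]
2. g(pair(e, 0), pair(pair(0, e), pair(b, pair(e, e))))  →  pair(b, pair(e, e))   [R4 at ε]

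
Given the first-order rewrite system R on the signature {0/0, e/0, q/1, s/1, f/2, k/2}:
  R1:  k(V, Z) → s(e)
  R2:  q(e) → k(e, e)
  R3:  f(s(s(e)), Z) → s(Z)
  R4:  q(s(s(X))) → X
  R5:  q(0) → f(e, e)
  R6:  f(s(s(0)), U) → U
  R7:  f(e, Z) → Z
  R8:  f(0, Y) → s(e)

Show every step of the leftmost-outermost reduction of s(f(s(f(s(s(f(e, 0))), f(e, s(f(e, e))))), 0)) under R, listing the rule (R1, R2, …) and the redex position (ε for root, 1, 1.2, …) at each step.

s(s(0))

1. s(f(s(f(s(s(f(e, 0))), f(e, s(f(e, e))))), 0))  →  s(f(s(f(s(s(0)), f(e, s(f(e, e))))), 0))   [R7 at 1.1.1.1.1.1]
2. s(f(s(f(s(s(0)), f(e, s(f(e, e))))), 0))  →  s(f(s(f(e, s(f(e, e)))), 0))   [R6 at 1.1.1]
3. s(f(s(f(e, s(f(e, e)))), 0))  →  s(f(s(s(f(e, e))), 0))   [R7 at 1.1.1]
4. s(f(s(s(f(e, e))), 0))  →  s(f(s(s(e)), 0))   [R7 at 1.1.1.1]
5. s(f(s(s(e)), 0))  →  s(s(0))   [R3 at 1]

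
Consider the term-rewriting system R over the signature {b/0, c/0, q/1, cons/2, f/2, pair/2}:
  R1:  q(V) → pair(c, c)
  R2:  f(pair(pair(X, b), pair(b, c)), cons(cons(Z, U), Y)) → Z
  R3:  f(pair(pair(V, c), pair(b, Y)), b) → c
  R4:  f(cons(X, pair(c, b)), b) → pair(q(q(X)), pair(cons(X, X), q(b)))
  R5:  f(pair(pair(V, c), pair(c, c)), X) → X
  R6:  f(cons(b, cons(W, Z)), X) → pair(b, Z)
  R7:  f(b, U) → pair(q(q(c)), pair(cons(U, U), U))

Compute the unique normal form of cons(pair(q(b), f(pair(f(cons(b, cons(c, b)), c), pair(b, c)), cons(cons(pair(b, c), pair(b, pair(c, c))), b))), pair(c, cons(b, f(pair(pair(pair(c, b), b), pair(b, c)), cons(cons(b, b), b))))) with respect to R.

1. cons(pair(q(b), f(pair(f(cons(b, cons(c, b)), c), pair(b, c)), cons(cons(pair(b, c), pair(b, pair(c, c))), b))), pair(c, cons(b, f(pair(pair(pair(c, b), b), pair(b, c)), cons(cons(b, b), b)))))  →  cons(pair(pair(c, c), f(pair(f(cons(b, cons(c, b)), c), pair(b, c)), cons(cons(pair(b, c), pair(b, pair(c, c))), b))), pair(c, cons(b, f(pair(pair(pair(c, b), b), pair(b, c)), cons(cons(b, b), b)))))   [R1 at 1.1]
2. cons(pair(pair(c, c), f(pair(f(cons(b, cons(c, b)), c), pair(b, c)), cons(cons(pair(b, c), pair(b, pair(c, c))), b))), pair(c, cons(b, f(pair(pair(pair(c, b), b), pair(b, c)), cons(cons(b, b), b)))))  →  cons(pair(pair(c, c), f(pair(pair(b, b), pair(b, c)), cons(cons(pair(b, c), pair(b, pair(c, c))), b))), pair(c, cons(b, f(pair(pair(pair(c, b), b), pair(b, c)), cons(cons(b, b), b)))))   [R6 at 1.2.1.1]
3. cons(pair(pair(c, c), f(pair(pair(b, b), pair(b, c)), cons(cons(pair(b, c), pair(b, pair(c, c))), b))), pair(c, cons(b, f(pair(pair(pair(c, b), b), pair(b, c)), cons(cons(b, b), b)))))  →  cons(pair(pair(c, c), pair(b, c)), pair(c, cons(b, f(pair(pair(pair(c, b), b), pair(b, c)), cons(cons(b, b), b)))))   [R2 at 1.2]
4. cons(pair(pair(c, c), pair(b, c)), pair(c, cons(b, f(pair(pair(pair(c, b), b), pair(b, c)), cons(cons(b, b), b)))))  →  cons(pair(pair(c, c), pair(b, c)), pair(c, cons(b, b)))   [R2 at 2.2.2]

cons(pair(pair(c, c), pair(b, c)), pair(c, cons(b, b)))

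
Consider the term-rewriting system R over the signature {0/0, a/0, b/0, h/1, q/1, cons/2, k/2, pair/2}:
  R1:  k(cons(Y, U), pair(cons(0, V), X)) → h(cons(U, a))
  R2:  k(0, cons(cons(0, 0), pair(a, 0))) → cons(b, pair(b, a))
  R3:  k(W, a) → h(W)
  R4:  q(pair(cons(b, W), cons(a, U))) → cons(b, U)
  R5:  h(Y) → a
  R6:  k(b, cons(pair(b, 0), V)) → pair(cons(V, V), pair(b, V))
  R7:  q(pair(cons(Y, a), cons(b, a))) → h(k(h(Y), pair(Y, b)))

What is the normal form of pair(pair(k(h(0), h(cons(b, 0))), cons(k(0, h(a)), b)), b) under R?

1. pair(pair(k(h(0), h(cons(b, 0))), cons(k(0, h(a)), b)), b)  →  pair(pair(k(a, h(cons(b, 0))), cons(k(0, h(a)), b)), b)   [R5 at 1.1.1]
2. pair(pair(k(a, h(cons(b, 0))), cons(k(0, h(a)), b)), b)  →  pair(pair(k(a, a), cons(k(0, h(a)), b)), b)   [R5 at 1.1.2]
3. pair(pair(k(a, a), cons(k(0, h(a)), b)), b)  →  pair(pair(h(a), cons(k(0, h(a)), b)), b)   [R3 at 1.1]
4. pair(pair(h(a), cons(k(0, h(a)), b)), b)  →  pair(pair(a, cons(k(0, h(a)), b)), b)   [R5 at 1.1]
5. pair(pair(a, cons(k(0, h(a)), b)), b)  →  pair(pair(a, cons(k(0, a), b)), b)   [R5 at 1.2.1.2]
6. pair(pair(a, cons(k(0, a), b)), b)  →  pair(pair(a, cons(h(0), b)), b)   [R3 at 1.2.1]
7. pair(pair(a, cons(h(0), b)), b)  →  pair(pair(a, cons(a, b)), b)   [R5 at 1.2.1]

pair(pair(a, cons(a, b)), b)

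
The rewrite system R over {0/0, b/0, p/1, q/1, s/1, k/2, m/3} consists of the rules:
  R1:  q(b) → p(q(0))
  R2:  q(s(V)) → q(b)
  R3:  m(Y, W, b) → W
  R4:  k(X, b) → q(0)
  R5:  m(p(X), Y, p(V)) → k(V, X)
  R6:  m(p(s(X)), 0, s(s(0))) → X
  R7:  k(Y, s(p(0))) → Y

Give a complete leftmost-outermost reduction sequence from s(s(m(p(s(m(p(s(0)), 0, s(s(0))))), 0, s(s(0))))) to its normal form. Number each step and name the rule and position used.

1. s(s(m(p(s(m(p(s(0)), 0, s(s(0))))), 0, s(s(0)))))  →  s(s(m(p(s(0)), 0, s(s(0)))))   [R6 at 1.1]
2. s(s(m(p(s(0)), 0, s(s(0)))))  →  s(s(0))   [R6 at 1.1]

s(s(0))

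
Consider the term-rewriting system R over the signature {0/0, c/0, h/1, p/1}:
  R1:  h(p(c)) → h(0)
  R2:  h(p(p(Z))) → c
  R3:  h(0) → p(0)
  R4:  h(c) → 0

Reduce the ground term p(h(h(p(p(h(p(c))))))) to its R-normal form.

1. p(h(h(p(p(h(p(c)))))))  →  p(h(c))   [R2 at 1.1]
2. p(h(c))  →  p(0)   [R4 at 1]

p(0)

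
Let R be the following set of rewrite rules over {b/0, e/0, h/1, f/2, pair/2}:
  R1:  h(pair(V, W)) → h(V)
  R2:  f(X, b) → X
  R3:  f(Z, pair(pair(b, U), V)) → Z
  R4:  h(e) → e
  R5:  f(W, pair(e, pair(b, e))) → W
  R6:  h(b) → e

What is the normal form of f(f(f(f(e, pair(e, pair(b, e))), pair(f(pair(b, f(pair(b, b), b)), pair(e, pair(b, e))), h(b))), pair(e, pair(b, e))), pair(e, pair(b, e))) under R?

e

1. f(f(f(f(e, pair(e, pair(b, e))), pair(f(pair(b, f(pair(b, b), b)), pair(e, pair(b, e))), h(b))), pair(e, pair(b, e))), pair(e, pair(b, e)))  →  f(f(f(e, pair(e, pair(b, e))), pair(f(pair(b, f(pair(b, b), b)), pair(e, pair(b, e))), h(b))), pair(e, pair(b, e)))   [R5 at ε]
2. f(f(f(e, pair(e, pair(b, e))), pair(f(pair(b, f(pair(b, b), b)), pair(e, pair(b, e))), h(b))), pair(e, pair(b, e)))  →  f(f(e, pair(e, pair(b, e))), pair(f(pair(b, f(pair(b, b), b)), pair(e, pair(b, e))), h(b)))   [R5 at ε]
3. f(f(e, pair(e, pair(b, e))), pair(f(pair(b, f(pair(b, b), b)), pair(e, pair(b, e))), h(b)))  →  f(e, pair(f(pair(b, f(pair(b, b), b)), pair(e, pair(b, e))), h(b)))   [R5 at 1]
4. f(e, pair(f(pair(b, f(pair(b, b), b)), pair(e, pair(b, e))), h(b)))  →  f(e, pair(pair(b, f(pair(b, b), b)), h(b)))   [R5 at 2.1]
5. f(e, pair(pair(b, f(pair(b, b), b)), h(b)))  →  e   [R3 at ε]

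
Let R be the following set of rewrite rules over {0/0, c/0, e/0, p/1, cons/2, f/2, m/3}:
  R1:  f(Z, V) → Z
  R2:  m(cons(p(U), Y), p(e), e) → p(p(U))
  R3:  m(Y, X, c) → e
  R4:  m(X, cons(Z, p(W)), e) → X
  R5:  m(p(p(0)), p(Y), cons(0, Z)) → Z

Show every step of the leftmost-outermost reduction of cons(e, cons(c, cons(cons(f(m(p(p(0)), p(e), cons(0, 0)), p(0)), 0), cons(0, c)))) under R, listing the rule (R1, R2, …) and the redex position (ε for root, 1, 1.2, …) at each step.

1. cons(e, cons(c, cons(cons(f(m(p(p(0)), p(e), cons(0, 0)), p(0)), 0), cons(0, c))))  →  cons(e, cons(c, cons(cons(m(p(p(0)), p(e), cons(0, 0)), 0), cons(0, c))))   [R1 at 2.2.1.1]
2. cons(e, cons(c, cons(cons(m(p(p(0)), p(e), cons(0, 0)), 0), cons(0, c))))  →  cons(e, cons(c, cons(cons(0, 0), cons(0, c))))   [R5 at 2.2.1.1]

cons(e, cons(c, cons(cons(0, 0), cons(0, c))))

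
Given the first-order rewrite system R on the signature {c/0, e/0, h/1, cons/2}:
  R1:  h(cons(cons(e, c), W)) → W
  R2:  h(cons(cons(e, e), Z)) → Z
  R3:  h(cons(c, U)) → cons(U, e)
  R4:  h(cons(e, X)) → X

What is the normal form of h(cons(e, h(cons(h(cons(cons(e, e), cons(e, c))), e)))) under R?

e

1. h(cons(e, h(cons(h(cons(cons(e, e), cons(e, c))), e))))  →  h(cons(h(cons(cons(e, e), cons(e, c))), e))   [R4 at ε]
2. h(cons(h(cons(cons(e, e), cons(e, c))), e))  →  h(cons(cons(e, c), e))   [R2 at 1.1]
3. h(cons(cons(e, c), e))  →  e   [R1 at ε]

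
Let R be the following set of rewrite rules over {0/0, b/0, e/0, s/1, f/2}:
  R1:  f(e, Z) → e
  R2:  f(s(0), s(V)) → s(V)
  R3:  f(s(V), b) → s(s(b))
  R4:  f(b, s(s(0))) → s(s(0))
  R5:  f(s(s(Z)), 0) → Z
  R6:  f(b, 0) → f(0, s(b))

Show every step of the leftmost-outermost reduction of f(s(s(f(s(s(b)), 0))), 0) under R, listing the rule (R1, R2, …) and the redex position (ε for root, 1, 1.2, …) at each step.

1. f(s(s(f(s(s(b)), 0))), 0)  →  f(s(s(b)), 0)   [R5 at ε]
2. f(s(s(b)), 0)  →  b   [R5 at ε]

b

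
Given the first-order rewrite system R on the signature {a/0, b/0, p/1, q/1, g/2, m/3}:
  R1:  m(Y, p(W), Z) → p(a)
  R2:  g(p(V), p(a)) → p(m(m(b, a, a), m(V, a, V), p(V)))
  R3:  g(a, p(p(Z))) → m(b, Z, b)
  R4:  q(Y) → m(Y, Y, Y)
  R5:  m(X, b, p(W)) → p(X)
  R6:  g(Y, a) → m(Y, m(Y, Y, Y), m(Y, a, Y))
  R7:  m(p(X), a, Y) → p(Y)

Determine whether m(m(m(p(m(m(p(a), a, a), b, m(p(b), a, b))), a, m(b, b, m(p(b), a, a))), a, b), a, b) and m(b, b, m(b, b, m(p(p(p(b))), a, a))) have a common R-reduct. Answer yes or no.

Reduce t₁ = m(m(m(p(m(m(p(a), a, a), b, m(p(b), a, b))), a, m(b, b, m(p(b), a, a))), a, b), a, b):
1. m(m(m(p(m(m(p(a), a, a), b, m(p(b), a, b))), a, m(b, b, m(p(b), a, a))), a, b), a, b)  →  m(m(p(m(b, b, m(p(b), a, a))), a, b), a, b)   [R7 at 1.1]
2. m(m(p(m(b, b, m(p(b), a, a))), a, b), a, b)  →  m(p(b), a, b)   [R7 at 1]
3. m(p(b), a, b)  →  p(b)   [R7 at ε]

Reduce t₂ = m(b, b, m(b, b, m(p(p(p(b))), a, a))):
1. m(b, b, m(b, b, m(p(p(p(b))), a, a)))  →  m(b, b, m(b, b, p(a)))   [R7 at 3.3]
2. m(b, b, m(b, b, p(a)))  →  m(b, b, p(b))   [R5 at 3]
3. m(b, b, p(b))  →  p(b)   [R5 at ε]

yes — NF(t₁) = p(b), NF(t₂) = p(b)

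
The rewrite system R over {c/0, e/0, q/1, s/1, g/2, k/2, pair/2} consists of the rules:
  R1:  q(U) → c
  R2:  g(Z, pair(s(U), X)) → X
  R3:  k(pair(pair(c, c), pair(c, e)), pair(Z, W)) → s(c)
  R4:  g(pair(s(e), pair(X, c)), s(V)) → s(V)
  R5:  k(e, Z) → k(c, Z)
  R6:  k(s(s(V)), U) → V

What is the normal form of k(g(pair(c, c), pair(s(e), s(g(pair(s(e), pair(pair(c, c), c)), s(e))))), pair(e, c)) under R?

1. k(g(pair(c, c), pair(s(e), s(g(pair(s(e), pair(pair(c, c), c)), s(e))))), pair(e, c))  →  k(s(g(pair(s(e), pair(pair(c, c), c)), s(e))), pair(e, c))   [R2 at 1]
2. k(s(g(pair(s(e), pair(pair(c, c), c)), s(e))), pair(e, c))  →  k(s(s(e)), pair(e, c))   [R4 at 1.1]
3. k(s(s(e)), pair(e, c))  →  e   [R6 at ε]

e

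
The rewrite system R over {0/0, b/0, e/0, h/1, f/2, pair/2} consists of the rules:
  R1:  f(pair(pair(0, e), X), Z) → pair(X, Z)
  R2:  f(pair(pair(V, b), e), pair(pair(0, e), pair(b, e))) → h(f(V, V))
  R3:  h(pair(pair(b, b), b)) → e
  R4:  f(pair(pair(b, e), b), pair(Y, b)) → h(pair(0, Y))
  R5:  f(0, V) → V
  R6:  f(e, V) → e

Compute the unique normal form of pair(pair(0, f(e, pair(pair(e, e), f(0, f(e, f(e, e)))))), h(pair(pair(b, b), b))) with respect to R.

1. pair(pair(0, f(e, pair(pair(e, e), f(0, f(e, f(e, e)))))), h(pair(pair(b, b), b)))  →  pair(pair(0, e), h(pair(pair(b, b), b)))   [R6 at 1.2]
2. pair(pair(0, e), h(pair(pair(b, b), b)))  →  pair(pair(0, e), e)   [R3 at 2]

pair(pair(0, e), e)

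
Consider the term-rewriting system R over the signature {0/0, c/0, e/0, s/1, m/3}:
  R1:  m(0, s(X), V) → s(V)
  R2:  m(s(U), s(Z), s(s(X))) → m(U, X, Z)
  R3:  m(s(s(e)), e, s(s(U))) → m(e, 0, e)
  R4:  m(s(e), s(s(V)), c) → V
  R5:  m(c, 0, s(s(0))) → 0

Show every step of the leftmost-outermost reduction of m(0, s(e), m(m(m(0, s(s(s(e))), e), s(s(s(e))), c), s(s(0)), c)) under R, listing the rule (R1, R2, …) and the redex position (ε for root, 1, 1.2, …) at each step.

1. m(0, s(e), m(m(m(0, s(s(s(e))), e), s(s(s(e))), c), s(s(0)), c))  →  s(m(m(m(0, s(s(s(e))), e), s(s(s(e))), c), s(s(0)), c))   [R1 at ε]
2. s(m(m(m(0, s(s(s(e))), e), s(s(s(e))), c), s(s(0)), c))  →  s(m(m(s(e), s(s(s(e))), c), s(s(0)), c))   [R1 at 1.1.1]
3. s(m(m(s(e), s(s(s(e))), c), s(s(0)), c))  →  s(m(s(e), s(s(0)), c))   [R4 at 1.1]
4. s(m(s(e), s(s(0)), c))  →  s(0)   [R4 at 1]

s(0)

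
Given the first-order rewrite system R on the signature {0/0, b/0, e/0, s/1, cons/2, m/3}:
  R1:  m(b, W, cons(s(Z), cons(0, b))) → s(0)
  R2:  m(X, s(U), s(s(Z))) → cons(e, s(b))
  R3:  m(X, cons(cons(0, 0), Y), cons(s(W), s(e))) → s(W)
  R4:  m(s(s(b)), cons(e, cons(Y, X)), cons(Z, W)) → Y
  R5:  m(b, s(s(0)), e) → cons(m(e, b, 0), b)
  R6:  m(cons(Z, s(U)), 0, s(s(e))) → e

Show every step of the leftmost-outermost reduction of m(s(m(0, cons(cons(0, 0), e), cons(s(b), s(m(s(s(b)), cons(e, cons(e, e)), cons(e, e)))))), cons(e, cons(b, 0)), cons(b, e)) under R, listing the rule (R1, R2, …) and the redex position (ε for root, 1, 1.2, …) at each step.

b

1. m(s(m(0, cons(cons(0, 0), e), cons(s(b), s(m(s(s(b)), cons(e, cons(e, e)), cons(e, e)))))), cons(e, cons(b, 0)), cons(b, e))  →  m(s(m(0, cons(cons(0, 0), e), cons(s(b), s(e)))), cons(e, cons(b, 0)), cons(b, e))   [R4 at 1.1.3.2.1]
2. m(s(m(0, cons(cons(0, 0), e), cons(s(b), s(e)))), cons(e, cons(b, 0)), cons(b, e))  →  m(s(s(b)), cons(e, cons(b, 0)), cons(b, e))   [R3 at 1.1]
3. m(s(s(b)), cons(e, cons(b, 0)), cons(b, e))  →  b   [R4 at ε]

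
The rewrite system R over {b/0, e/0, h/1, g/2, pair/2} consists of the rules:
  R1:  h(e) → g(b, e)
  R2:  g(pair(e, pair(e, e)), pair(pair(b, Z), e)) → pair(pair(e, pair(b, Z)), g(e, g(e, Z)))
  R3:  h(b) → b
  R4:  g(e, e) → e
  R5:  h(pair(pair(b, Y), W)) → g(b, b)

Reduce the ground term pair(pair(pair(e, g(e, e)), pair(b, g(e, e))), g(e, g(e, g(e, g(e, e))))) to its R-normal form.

pair(pair(pair(e, e), pair(b, e)), e)

1. pair(pair(pair(e, g(e, e)), pair(b, g(e, e))), g(e, g(e, g(e, g(e, e)))))  →  pair(pair(pair(e, e), pair(b, g(e, e))), g(e, g(e, g(e, g(e, e)))))   [R4 at 1.1.2]
2. pair(pair(pair(e, e), pair(b, g(e, e))), g(e, g(e, g(e, g(e, e)))))  →  pair(pair(pair(e, e), pair(b, e)), g(e, g(e, g(e, g(e, e)))))   [R4 at 1.2.2]
3. pair(pair(pair(e, e), pair(b, e)), g(e, g(e, g(e, g(e, e)))))  →  pair(pair(pair(e, e), pair(b, e)), g(e, g(e, g(e, e))))   [R4 at 2.2.2.2]
4. pair(pair(pair(e, e), pair(b, e)), g(e, g(e, g(e, e))))  →  pair(pair(pair(e, e), pair(b, e)), g(e, g(e, e)))   [R4 at 2.2.2]
5. pair(pair(pair(e, e), pair(b, e)), g(e, g(e, e)))  →  pair(pair(pair(e, e), pair(b, e)), g(e, e))   [R4 at 2.2]
6. pair(pair(pair(e, e), pair(b, e)), g(e, e))  →  pair(pair(pair(e, e), pair(b, e)), e)   [R4 at 2]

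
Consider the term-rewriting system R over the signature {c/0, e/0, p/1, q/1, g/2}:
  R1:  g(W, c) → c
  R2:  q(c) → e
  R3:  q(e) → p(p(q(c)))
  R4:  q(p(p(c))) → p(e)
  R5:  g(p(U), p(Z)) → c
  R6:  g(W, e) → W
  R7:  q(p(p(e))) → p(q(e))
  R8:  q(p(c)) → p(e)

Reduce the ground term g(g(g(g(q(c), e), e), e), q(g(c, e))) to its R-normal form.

e

1. g(g(g(g(q(c), e), e), e), q(g(c, e)))  →  g(g(g(q(c), e), e), q(g(c, e)))   [R6 at 1]
2. g(g(g(q(c), e), e), q(g(c, e)))  →  g(g(q(c), e), q(g(c, e)))   [R6 at 1]
3. g(g(q(c), e), q(g(c, e)))  →  g(q(c), q(g(c, e)))   [R6 at 1]
4. g(q(c), q(g(c, e)))  →  g(e, q(g(c, e)))   [R2 at 1]
5. g(e, q(g(c, e)))  →  g(e, q(c))   [R6 at 2.1]
6. g(e, q(c))  →  g(e, e)   [R2 at 2]
7. g(e, e)  →  e   [R6 at ε]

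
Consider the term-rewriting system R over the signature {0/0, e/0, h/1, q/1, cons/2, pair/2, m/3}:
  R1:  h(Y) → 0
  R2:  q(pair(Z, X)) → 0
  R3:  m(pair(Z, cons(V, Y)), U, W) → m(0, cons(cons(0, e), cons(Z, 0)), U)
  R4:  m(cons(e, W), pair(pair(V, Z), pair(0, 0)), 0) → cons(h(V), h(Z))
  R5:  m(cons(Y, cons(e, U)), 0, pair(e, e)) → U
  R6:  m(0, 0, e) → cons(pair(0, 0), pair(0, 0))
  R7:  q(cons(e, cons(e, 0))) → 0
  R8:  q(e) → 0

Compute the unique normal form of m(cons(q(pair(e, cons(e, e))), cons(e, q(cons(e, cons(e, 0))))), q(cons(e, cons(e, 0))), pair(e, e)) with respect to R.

1. m(cons(q(pair(e, cons(e, e))), cons(e, q(cons(e, cons(e, 0))))), q(cons(e, cons(e, 0))), pair(e, e))  →  m(cons(0, cons(e, q(cons(e, cons(e, 0))))), q(cons(e, cons(e, 0))), pair(e, e))   [R2 at 1.1]
2. m(cons(0, cons(e, q(cons(e, cons(e, 0))))), q(cons(e, cons(e, 0))), pair(e, e))  →  m(cons(0, cons(e, 0)), q(cons(e, cons(e, 0))), pair(e, e))   [R7 at 1.2.2]
3. m(cons(0, cons(e, 0)), q(cons(e, cons(e, 0))), pair(e, e))  →  m(cons(0, cons(e, 0)), 0, pair(e, e))   [R7 at 2]
4. m(cons(0, cons(e, 0)), 0, pair(e, e))  →  0   [R5 at ε]

0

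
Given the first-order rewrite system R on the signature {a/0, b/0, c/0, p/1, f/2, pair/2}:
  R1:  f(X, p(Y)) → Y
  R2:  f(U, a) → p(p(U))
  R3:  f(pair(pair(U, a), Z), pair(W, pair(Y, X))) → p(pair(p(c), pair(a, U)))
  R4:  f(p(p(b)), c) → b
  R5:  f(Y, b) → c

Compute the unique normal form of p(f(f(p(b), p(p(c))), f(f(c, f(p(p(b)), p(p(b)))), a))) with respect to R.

p(p(b))

1. p(f(f(p(b), p(p(c))), f(f(c, f(p(p(b)), p(p(b)))), a)))  →  p(f(p(c), f(f(c, f(p(p(b)), p(p(b)))), a)))   [R1 at 1.1]
2. p(f(p(c), f(f(c, f(p(p(b)), p(p(b)))), a)))  →  p(f(p(c), p(p(f(c, f(p(p(b)), p(p(b))))))))   [R2 at 1.2]
3. p(f(p(c), p(p(f(c, f(p(p(b)), p(p(b))))))))  →  p(p(f(c, f(p(p(b)), p(p(b))))))   [R1 at 1]
4. p(p(f(c, f(p(p(b)), p(p(b))))))  →  p(p(f(c, p(b))))   [R1 at 1.1.2]
5. p(p(f(c, p(b))))  →  p(p(b))   [R1 at 1.1]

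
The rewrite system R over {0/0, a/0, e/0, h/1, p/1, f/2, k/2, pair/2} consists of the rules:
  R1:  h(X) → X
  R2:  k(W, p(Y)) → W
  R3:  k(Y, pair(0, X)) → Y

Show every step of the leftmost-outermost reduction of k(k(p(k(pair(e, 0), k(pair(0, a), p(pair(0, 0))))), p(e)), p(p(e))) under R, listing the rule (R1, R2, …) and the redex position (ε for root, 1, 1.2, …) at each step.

1. k(k(p(k(pair(e, 0), k(pair(0, a), p(pair(0, 0))))), p(e)), p(p(e)))  →  k(p(k(pair(e, 0), k(pair(0, a), p(pair(0, 0))))), p(e))   [R2 at ε]
2. k(p(k(pair(e, 0), k(pair(0, a), p(pair(0, 0))))), p(e))  →  p(k(pair(e, 0), k(pair(0, a), p(pair(0, 0)))))   [R2 at ε]
3. p(k(pair(e, 0), k(pair(0, a), p(pair(0, 0)))))  →  p(k(pair(e, 0), pair(0, a)))   [R2 at 1.2]
4. p(k(pair(e, 0), pair(0, a)))  →  p(pair(e, 0))   [R3 at 1]

p(pair(e, 0))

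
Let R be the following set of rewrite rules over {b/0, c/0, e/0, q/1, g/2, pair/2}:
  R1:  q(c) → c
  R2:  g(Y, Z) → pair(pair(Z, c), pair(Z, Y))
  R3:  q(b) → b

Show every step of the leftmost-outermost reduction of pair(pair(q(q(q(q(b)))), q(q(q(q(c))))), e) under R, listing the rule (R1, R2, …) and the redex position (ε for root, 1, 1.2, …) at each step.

1. pair(pair(q(q(q(q(b)))), q(q(q(q(c))))), e)  →  pair(pair(q(q(q(b))), q(q(q(q(c))))), e)   [R3 at 1.1.1.1.1]
2. pair(pair(q(q(q(b))), q(q(q(q(c))))), e)  →  pair(pair(q(q(b)), q(q(q(q(c))))), e)   [R3 at 1.1.1.1]
3. pair(pair(q(q(b)), q(q(q(q(c))))), e)  →  pair(pair(q(b), q(q(q(q(c))))), e)   [R3 at 1.1.1]
4. pair(pair(q(b), q(q(q(q(c))))), e)  →  pair(pair(b, q(q(q(q(c))))), e)   [R3 at 1.1]
5. pair(pair(b, q(q(q(q(c))))), e)  →  pair(pair(b, q(q(q(c)))), e)   [R1 at 1.2.1.1.1]
6. pair(pair(b, q(q(q(c)))), e)  →  pair(pair(b, q(q(c))), e)   [R1 at 1.2.1.1]
7. pair(pair(b, q(q(c))), e)  →  pair(pair(b, q(c)), e)   [R1 at 1.2.1]
8. pair(pair(b, q(c)), e)  →  pair(pair(b, c), e)   [R1 at 1.2]

pair(pair(b, c), e)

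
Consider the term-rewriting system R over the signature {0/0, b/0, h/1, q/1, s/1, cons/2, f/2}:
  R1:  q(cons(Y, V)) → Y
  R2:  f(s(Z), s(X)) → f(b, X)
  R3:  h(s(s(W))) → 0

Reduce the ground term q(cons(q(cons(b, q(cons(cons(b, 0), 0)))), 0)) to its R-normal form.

1. q(cons(q(cons(b, q(cons(cons(b, 0), 0)))), 0))  →  q(cons(b, q(cons(cons(b, 0), 0))))   [R1 at ε]
2. q(cons(b, q(cons(cons(b, 0), 0))))  →  b   [R1 at ε]

b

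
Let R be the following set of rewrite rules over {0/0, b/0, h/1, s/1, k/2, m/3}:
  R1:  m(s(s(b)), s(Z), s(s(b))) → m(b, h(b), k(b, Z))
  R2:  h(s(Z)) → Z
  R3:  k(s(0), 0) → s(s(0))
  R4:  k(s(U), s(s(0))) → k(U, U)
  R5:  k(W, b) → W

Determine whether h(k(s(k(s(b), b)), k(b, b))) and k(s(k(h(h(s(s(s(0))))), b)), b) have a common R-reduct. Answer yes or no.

Reduce t₁ = h(k(s(k(s(b), b)), k(b, b))):
1. h(k(s(k(s(b), b)), k(b, b)))  →  h(k(s(s(b)), k(b, b)))   [R5 at 1.1.1]
2. h(k(s(s(b)), k(b, b)))  →  h(k(s(s(b)), b))   [R5 at 1.2]
3. h(k(s(s(b)), b))  →  h(s(s(b)))   [R5 at 1]
4. h(s(s(b)))  →  s(b)   [R2 at ε]

Reduce t₂ = k(s(k(h(h(s(s(s(0))))), b)), b):
1. k(s(k(h(h(s(s(s(0))))), b)), b)  →  s(k(h(h(s(s(s(0))))), b))   [R5 at ε]
2. s(k(h(h(s(s(s(0))))), b))  →  s(h(h(s(s(s(0))))))   [R5 at 1]
3. s(h(h(s(s(s(0))))))  →  s(h(s(s(0))))   [R2 at 1.1]
4. s(h(s(s(0))))  →  s(s(0))   [R2 at 1]

no — NF(t₁) = s(b), NF(t₂) = s(s(0))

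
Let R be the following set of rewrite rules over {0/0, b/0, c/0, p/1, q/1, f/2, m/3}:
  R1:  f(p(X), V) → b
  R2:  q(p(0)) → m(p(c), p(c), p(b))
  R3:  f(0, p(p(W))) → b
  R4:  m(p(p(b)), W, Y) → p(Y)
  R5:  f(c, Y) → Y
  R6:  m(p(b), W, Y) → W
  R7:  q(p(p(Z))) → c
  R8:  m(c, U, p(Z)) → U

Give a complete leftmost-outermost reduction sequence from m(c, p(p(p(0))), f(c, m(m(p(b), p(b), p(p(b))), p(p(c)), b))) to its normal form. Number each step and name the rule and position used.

1. m(c, p(p(p(0))), f(c, m(m(p(b), p(b), p(p(b))), p(p(c)), b)))  →  m(c, p(p(p(0))), m(m(p(b), p(b), p(p(b))), p(p(c)), b))   [R5 at 3]
2. m(c, p(p(p(0))), m(m(p(b), p(b), p(p(b))), p(p(c)), b))  →  m(c, p(p(p(0))), m(p(b), p(p(c)), b))   [R6 at 3.1]
3. m(c, p(p(p(0))), m(p(b), p(p(c)), b))  →  m(c, p(p(p(0))), p(p(c)))   [R6 at 3]
4. m(c, p(p(p(0))), p(p(c)))  →  p(p(p(0)))   [R8 at ε]

p(p(p(0)))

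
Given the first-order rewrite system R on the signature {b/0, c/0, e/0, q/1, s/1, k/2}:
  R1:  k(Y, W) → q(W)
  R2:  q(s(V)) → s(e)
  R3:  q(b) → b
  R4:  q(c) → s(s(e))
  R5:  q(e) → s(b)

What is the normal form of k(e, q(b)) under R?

b

1. k(e, q(b))  →  q(q(b))   [R1 at ε]
2. q(q(b))  →  q(b)   [R3 at 1]
3. q(b)  →  b   [R3 at ε]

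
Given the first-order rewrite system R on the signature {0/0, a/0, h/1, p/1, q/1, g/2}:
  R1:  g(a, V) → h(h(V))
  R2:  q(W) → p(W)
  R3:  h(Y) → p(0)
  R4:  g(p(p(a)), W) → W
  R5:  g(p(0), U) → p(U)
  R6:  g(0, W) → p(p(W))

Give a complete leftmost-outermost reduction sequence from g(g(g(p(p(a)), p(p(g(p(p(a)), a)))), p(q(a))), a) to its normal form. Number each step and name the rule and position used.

1. g(g(g(p(p(a)), p(p(g(p(p(a)), a)))), p(q(a))), a)  →  g(g(p(p(g(p(p(a)), a))), p(q(a))), a)   [R4 at 1.1]
2. g(g(p(p(g(p(p(a)), a))), p(q(a))), a)  →  g(g(p(p(a)), p(q(a))), a)   [R4 at 1.1.1.1]
3. g(g(p(p(a)), p(q(a))), a)  →  g(p(q(a)), a)   [R4 at 1]
4. g(p(q(a)), a)  →  g(p(p(a)), a)   [R2 at 1.1]
5. g(p(p(a)), a)  →  a   [R4 at ε]

a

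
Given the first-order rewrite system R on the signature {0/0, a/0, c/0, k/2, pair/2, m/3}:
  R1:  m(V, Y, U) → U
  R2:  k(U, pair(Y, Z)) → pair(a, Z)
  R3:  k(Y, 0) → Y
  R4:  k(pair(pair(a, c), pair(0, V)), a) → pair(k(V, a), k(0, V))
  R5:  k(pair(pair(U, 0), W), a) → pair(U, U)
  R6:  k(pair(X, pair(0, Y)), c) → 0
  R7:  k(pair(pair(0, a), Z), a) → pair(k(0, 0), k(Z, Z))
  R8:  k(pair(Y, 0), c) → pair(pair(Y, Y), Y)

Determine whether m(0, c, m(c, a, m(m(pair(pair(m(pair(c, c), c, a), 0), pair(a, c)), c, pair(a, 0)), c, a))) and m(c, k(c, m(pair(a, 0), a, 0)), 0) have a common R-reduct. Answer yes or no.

Reduce t₁ = m(0, c, m(c, a, m(m(pair(pair(m(pair(c, c), c, a), 0), pair(a, c)), c, pair(a, 0)), c, a))):
1. m(0, c, m(c, a, m(m(pair(pair(m(pair(c, c), c, a), 0), pair(a, c)), c, pair(a, 0)), c, a)))  →  m(c, a, m(m(pair(pair(m(pair(c, c), c, a), 0), pair(a, c)), c, pair(a, 0)), c, a))   [R1 at ε]
2. m(c, a, m(m(pair(pair(m(pair(c, c), c, a), 0), pair(a, c)), c, pair(a, 0)), c, a))  →  m(m(pair(pair(m(pair(c, c), c, a), 0), pair(a, c)), c, pair(a, 0)), c, a)   [R1 at ε]
3. m(m(pair(pair(m(pair(c, c), c, a), 0), pair(a, c)), c, pair(a, 0)), c, a)  →  a   [R1 at ε]

Reduce t₂ = m(c, k(c, m(pair(a, 0), a, 0)), 0):
1. m(c, k(c, m(pair(a, 0), a, 0)), 0)  →  0   [R1 at ε]

no — NF(t₁) = a, NF(t₂) = 0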